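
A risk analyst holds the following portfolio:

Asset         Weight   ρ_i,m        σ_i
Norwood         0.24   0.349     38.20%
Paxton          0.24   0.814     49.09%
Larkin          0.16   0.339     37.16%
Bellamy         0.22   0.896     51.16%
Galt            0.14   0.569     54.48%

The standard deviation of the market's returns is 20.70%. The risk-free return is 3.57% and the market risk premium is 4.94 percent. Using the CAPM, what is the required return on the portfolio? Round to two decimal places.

β_Norwood = 0.349 × 38.20% / 20.70% = 0.6440
β_Paxton = 0.814 × 49.09% / 20.70% = 1.9304
β_Larkin = 0.339 × 37.16% / 20.70% = 0.6086
β_Bellamy = 0.896 × 51.16% / 20.70% = 2.2145
β_Galt = 0.569 × 54.48% / 20.70% = 1.4975
β_P = Σ w_i β_i = 0.24×0.6440 + 0.24×1.9304 + 0.16×0.6086 + 0.22×2.2145 + 0.14×1.4975 = 1.4121
E(R_P) = R_f + β_P × MRP = 3.57% + 1.4121 × 4.94% = 10.55%

10.55%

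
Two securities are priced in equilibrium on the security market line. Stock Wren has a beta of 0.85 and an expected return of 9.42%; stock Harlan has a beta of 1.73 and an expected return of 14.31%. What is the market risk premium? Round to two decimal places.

Both satisfy E(R) = R_f + β·MRP, so the slope of the SML is
MRP = (14.31% − 9.42%) / (1.73 − 0.85) = 4.89% / 0.88 = 5.5568%

5.56%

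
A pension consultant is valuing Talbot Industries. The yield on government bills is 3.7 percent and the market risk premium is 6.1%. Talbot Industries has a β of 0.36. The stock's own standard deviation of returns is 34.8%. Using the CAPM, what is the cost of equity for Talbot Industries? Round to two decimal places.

5.90%

E(R) = R_f + β × MRP = 3.7% + 0.36 × 6.1% = 5.90%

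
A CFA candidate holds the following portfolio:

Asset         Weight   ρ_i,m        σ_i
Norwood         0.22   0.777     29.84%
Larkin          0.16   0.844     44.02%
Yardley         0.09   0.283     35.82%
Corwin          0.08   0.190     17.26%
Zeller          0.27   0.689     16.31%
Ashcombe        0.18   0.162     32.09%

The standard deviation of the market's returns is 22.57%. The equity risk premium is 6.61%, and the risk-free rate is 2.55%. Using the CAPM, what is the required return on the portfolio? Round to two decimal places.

7.29%

β_Norwood = 0.777 × 29.84% / 22.57% = 1.0273
β_Larkin = 0.844 × 44.02% / 22.57% = 1.6461
β_Yardley = 0.283 × 35.82% / 22.57% = 0.4491
β_Corwin = 0.190 × 17.26% / 22.57% = 0.1453
β_Zeller = 0.689 × 16.31% / 22.57% = 0.4979
β_Ashcombe = 0.162 × 32.09% / 22.57% = 0.2303
β_P = Σ w_i β_i = 0.22×1.0273 + 0.16×1.6461 + 0.09×0.4491 + 0.08×0.1453 + 0.27×0.4979 + 0.18×0.2303 = 0.7173
E(R_P) = R_f + β_P × MRP = 2.55% + 0.7173 × 6.61% = 7.29%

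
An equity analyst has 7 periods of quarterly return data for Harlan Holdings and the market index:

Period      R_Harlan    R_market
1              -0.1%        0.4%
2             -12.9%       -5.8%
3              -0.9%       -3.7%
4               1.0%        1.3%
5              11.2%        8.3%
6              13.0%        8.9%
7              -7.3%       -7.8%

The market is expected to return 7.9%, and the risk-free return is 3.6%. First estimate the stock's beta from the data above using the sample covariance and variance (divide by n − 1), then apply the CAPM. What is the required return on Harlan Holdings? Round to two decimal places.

9.34%

Mean R_i = (-0.1 − 12.9 − 0.9 + 1.0 + 11.2 + 13.0 − 7.3) / 7 = 0.5714%
Mean R_m = (0.4 − 5.8 − 3.7 + 1.3 + 8.3 + 8.9 − 7.8) / 7 = 0.2286%
Σ(R_i − R̄_i)(R_m − R̄_m) = 344.0957  ⇒  Cov = 344.0957 / 6 = 57.3493
Σ(R_m − R̄_m)² = 257.7543  ⇒  Var(R_m) = 257.7543 / 6 = 42.9591
β = Cov / Var(R_m) = 57.3493 / 42.9591 = 1.3350
MRP = 7.9% − 3.6% = 4.30%
E(R) = R_f + β × MRP = 3.6% + 1.3350 × 4.3% = 9.34%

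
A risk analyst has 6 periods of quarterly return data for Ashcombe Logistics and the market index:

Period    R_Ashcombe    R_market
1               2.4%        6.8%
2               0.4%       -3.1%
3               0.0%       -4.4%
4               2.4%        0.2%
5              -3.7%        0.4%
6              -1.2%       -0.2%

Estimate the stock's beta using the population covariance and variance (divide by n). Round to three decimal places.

0.190

Mean R_i = (2.4 + 0.4 + 0.0 + 2.4 − 3.7 − 1.2) / 6 = 0.0500%
Mean R_m = (6.8 − 3.1 − 4.4 + 0.2 + 0.4 − 0.2) / 6 = -0.0500%
Σ(R_i − R̄_i)(R_m − R̄_m) = 14.3350  ⇒  Cov = 14.3350 / 6 = 2.3892
Σ(R_m − R̄_m)² = 75.4350  ⇒  Var(R_m) = 75.4350 / 6 = 12.5725
β = Cov / Var(R_m) = 2.3892 / 12.5725 = 0.1900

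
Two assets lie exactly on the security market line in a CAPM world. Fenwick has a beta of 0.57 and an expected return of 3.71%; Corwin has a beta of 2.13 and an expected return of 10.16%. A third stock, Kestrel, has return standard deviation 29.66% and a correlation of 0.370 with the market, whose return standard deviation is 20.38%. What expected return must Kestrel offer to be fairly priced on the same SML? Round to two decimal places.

MRP = (10.16% − 3.71%) / (2.13 − 0.57) = 4.1346%
R_f = 3.71% − 0.57 × 4.1346% = 1.3533%
β_Kestrel = ρ·σ_i/σ_m = 0.370 × 29.66 / 20.38 = 0.5385
E(R_Kestrel) = R_f + β × MRP = 1.3533% + 0.5385 × 4.1346% = 3.58%

3.58%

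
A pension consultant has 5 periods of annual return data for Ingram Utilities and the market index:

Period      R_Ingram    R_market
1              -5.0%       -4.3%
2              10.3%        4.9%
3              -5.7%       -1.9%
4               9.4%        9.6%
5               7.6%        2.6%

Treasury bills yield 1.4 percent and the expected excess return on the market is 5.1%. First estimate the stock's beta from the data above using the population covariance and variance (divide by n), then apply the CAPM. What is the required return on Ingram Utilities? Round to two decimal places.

Mean R_i = (-5.0 + 10.3 − 5.7 + 9.4 + 7.6) / 5 = 3.3200%
Mean R_m = (-4.3 + 4.9 − 1.9 + 9.6 + 2.6) / 5 = 2.1800%
Σ(R_i − R̄_i)(R_m − R̄_m) = 156.6120  ⇒  Cov = 156.6120 / 5 = 31.3224
Σ(R_m − R̄_m)² = 121.2680  ⇒  Var(R_m) = 121.2680 / 5 = 24.2536
β = Cov / Var(R_m) = 31.3224 / 24.2536 = 1.2915
E(R) = R_f + β × MRP = 1.4% + 1.2915 × 5.1% = 7.99%

7.99%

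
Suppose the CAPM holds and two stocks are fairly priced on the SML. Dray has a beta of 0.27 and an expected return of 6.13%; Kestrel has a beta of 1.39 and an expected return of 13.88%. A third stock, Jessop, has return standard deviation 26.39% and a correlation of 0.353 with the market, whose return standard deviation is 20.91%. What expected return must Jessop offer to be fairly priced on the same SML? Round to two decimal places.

7.34%

MRP = (13.88% − 6.13%) / (1.39 − 0.27) = 6.9196%
R_f = 6.13% − 0.27 × 6.9196% = 4.2617%
β_Jessop = ρ·σ_i/σ_m = 0.353 × 26.39 / 20.91 = 0.4455
E(R_Jessop) = R_f + β × MRP = 4.2617% + 0.4455 × 6.9196% = 7.34%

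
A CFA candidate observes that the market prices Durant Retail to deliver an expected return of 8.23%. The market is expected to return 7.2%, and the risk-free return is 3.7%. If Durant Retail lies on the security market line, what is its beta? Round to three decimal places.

MRP = 7.2% − 3.7% = 3.50%
β = (E(R) − R_f) / MRP = (8.23% − 3.7%) / 3.5% = 4.53% / 3.5% = 1.294

1.294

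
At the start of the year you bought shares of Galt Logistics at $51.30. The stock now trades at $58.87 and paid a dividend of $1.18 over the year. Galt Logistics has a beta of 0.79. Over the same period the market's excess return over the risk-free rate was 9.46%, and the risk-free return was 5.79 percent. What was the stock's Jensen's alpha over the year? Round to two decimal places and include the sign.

+3.79%

Realised HPR = (P1 + D1 − P0) / P0 = (58.87 + 1.18 − 51.30) / 51.30 = 8.75 / 51.30 = 17.0565%
CAPM required = R_f + β·MRP = 5.79% + 0.79 × 9.46% = 13.2634%
α = realised − required = 17.0565% − 13.2634% = +3.79%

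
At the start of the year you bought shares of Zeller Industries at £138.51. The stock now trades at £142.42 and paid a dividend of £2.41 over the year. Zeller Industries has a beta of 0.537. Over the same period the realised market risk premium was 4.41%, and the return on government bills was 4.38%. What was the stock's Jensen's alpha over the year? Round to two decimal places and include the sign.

Realised HPR = (P1 + D1 − P0) / P0 = (142.42 + 2.41 − 138.51) / 138.51 = 6.32 / 138.51 = 4.5628%
CAPM required = R_f + β·MRP = 4.38% + 0.537 × 4.41% = 6.74817%
α = realised − required = 4.5628% − 6.74817% = -2.19%

-2.19%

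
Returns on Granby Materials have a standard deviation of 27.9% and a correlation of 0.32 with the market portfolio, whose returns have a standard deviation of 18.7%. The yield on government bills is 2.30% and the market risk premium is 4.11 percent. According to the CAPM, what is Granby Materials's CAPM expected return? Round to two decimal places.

β = ρ × σ_i / σ_m = 0.32 × 27.9% / 18.7% = 0.4774
E(R) = 2.30% + 0.4774 × 4.11% = 4.26%

4.26%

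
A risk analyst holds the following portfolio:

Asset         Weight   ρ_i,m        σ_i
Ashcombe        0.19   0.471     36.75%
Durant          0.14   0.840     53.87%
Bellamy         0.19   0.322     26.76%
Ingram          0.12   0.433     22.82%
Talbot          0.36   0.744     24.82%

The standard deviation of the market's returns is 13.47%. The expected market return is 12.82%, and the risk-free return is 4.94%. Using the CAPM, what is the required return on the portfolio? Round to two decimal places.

β_Ashcombe = 0.471 × 36.75% / 13.47% = 1.2850
β_Durant = 0.840 × 53.87% / 13.47% = 3.3594
β_Bellamy = 0.322 × 26.76% / 13.47% = 0.6397
β_Ingram = 0.433 × 22.82% / 13.47% = 0.7336
β_Talbot = 0.744 × 24.82% / 13.47% = 1.3709
β_P = Σ w_i β_i = 0.19×1.2850 + 0.14×3.3594 + 0.19×0.6397 + 0.12×0.7336 + 0.36×1.3709 = 1.4176
MRP = 12.82% − 4.94% = 7.88%
E(R_P) = R_f + β_P × MRP = 4.94% + 1.4176 × 7.88% = 16.11%

16.11%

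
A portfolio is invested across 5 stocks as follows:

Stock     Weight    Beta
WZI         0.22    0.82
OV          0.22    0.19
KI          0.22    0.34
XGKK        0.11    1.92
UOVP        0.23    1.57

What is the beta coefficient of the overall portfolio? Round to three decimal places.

β_P = Σ w_i β_i = 0.22×0.82 + 0.22×0.19 + 0.22×0.34 + 0.11×1.92 + 0.23×1.57 = 0.8693

0.869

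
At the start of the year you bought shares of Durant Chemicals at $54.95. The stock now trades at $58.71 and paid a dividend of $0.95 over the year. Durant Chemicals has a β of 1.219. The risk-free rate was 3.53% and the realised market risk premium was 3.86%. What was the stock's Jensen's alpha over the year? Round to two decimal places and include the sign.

+0.34%

Realised HPR = (P1 + D1 − P0) / P0 = (58.71 + 0.95 − 54.95) / 54.95 = 4.71 / 54.95 = 8.5714%
CAPM required = R_f + β·MRP = 3.53% + 1.219 × 3.86% = 8.23534%
α = realised − required = 8.5714% − 8.23534% = +0.34%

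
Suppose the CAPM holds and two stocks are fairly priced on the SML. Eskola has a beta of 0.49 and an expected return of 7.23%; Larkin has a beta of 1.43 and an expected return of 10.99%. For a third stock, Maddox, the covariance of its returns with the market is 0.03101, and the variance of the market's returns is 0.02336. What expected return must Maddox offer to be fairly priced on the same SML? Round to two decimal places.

10.58%

MRP = (10.99% − 7.23%) / (1.43 − 0.49) = 4.0000%
R_f = 7.23% − 0.49 × 4.0000% = 5.2700%
β_Maddox = Cov / Var(R_m) = 0.03101 / 0.02336 = 1.3275
E(R_Maddox) = R_f + β × MRP = 5.2700% + 1.3275 × 4.0000% = 10.58%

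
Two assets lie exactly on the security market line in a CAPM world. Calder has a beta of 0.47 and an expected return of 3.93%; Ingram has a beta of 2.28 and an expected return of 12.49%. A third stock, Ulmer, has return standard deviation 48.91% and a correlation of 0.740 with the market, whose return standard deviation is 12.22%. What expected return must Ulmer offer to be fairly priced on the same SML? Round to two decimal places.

15.71%

MRP = (12.49% − 3.93%) / (2.28 − 0.47) = 4.7293%
R_f = 3.93% − 0.47 × 4.7293% = 1.7072%
β_Ulmer = ρ·σ_i/σ_m = 0.740 × 48.91 / 12.22 = 2.9618
E(R_Ulmer) = R_f + β × MRP = 1.7072% + 2.9618 × 4.7293% = 15.71%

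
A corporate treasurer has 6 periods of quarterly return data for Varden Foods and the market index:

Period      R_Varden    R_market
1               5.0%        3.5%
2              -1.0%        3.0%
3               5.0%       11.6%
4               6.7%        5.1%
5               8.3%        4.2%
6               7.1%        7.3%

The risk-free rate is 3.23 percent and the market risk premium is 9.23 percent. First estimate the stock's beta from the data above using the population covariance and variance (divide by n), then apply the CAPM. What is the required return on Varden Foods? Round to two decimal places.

5.62%

Mean R_i = (5.0 − 1.0 + 5.0 + 6.7 + 8.3 + 7.1) / 6 = 5.1833%
Mean R_m = (3.5 + 3.0 + 11.6 + 5.1 + 4.2 + 7.3) / 6 = 5.7833%
Σ(R_i − R̄_i)(R_m − R̄_m) = 13.4983  ⇒  Cov = 13.4983 / 6 = 2.2497
Σ(R_m − R̄_m)² = 52.0683  ⇒  Var(R_m) = 52.0683 / 6 = 8.6781
β = Cov / Var(R_m) = 2.2497 / 8.6781 = 0.2592
E(R) = R_f + β × MRP = 3.23% + 0.2592 × 9.23% = 5.62%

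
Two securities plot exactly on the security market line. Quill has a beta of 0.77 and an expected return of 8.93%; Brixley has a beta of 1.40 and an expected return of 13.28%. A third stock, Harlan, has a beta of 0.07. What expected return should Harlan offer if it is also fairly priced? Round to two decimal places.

4.10%

MRP (SML slope) = (13.28% − 8.93%) / (1.40 − 0.77) = 4.35% / 0.63 = 6.9048%
R_f (intercept) = 8.93% − 0.77 × 6.9048% = 3.6133%
E(R_Harlan) = R_f + β × MRP = 3.6133% + 0.07 × 6.9048% = 4.10%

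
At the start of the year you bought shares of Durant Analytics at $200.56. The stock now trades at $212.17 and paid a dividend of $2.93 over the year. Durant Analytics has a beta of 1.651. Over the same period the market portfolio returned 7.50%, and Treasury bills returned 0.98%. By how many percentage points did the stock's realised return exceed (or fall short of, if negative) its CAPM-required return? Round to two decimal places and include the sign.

Realised HPR = (P1 + D1 − P0) / P0 = (212.17 + 2.93 − 200.56) / 200.56 = 14.54 / 200.56 = 7.2497%
MRP = 7.50% − 0.98% = 6.52%
CAPM required = R_f + β·MRP = 0.98% + 1.651 × 6.52% = 11.74452%
α = realised − required = 7.2497% − 11.74452% = -4.49%

-4.49%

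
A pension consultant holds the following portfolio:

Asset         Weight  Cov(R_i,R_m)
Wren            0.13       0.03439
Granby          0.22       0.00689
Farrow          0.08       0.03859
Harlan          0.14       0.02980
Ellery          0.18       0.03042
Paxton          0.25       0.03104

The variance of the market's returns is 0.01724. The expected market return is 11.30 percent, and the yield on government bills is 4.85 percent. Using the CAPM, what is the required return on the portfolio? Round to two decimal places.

β_Wren = 0.03439 / 0.01724 = 1.9948
β_Granby = 0.00689 / 0.01724 = 0.3997
β_Farrow = 0.03859 / 0.01724 = 2.2384
β_Harlan = 0.02980 / 0.01724 = 1.7285
β_Ellery = 0.03042 / 0.01724 = 1.7645
β_Paxton = 0.03104 / 0.01724 = 1.8005
β_P = Σ w_i β_i = 0.13×1.9948 + 0.22×0.3997 + 0.08×2.2384 + 0.14×1.7285 + 0.18×1.7645 + 0.25×1.8005 = 1.5361
MRP = 11.30% − 4.85% = 6.45%
E(R_P) = R_f + β_P × MRP = 4.85% + 1.5361 × 6.45% = 14.76%

14.76%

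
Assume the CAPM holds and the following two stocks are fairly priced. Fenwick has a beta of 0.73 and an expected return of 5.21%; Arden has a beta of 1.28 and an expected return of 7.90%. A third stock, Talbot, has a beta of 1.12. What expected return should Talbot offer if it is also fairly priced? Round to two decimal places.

MRP (SML slope) = (7.90% − 5.21%) / (1.28 − 0.73) = 2.69% / 0.55 = 4.8909%
R_f (intercept) = 5.21% − 0.73 × 4.8909% = 1.6396%
E(R_Talbot) = R_f + β × MRP = 1.6396% + 1.12 × 4.8909% = 7.12%

7.12%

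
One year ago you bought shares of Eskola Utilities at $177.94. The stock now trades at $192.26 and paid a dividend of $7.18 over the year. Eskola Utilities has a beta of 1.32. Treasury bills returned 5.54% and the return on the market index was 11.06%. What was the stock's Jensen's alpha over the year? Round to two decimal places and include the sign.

-0.74%

Realised HPR = (P1 + D1 − P0) / P0 = (192.26 + 7.18 − 177.94) / 177.94 = 21.50 / 177.94 = 12.0827%
MRP = 11.06% − 5.54% = 5.52%
CAPM required = R_f + β·MRP = 5.54% + 1.32 × 5.52% = 12.8264%
α = realised − required = 12.0827% − 12.8264% = -0.74%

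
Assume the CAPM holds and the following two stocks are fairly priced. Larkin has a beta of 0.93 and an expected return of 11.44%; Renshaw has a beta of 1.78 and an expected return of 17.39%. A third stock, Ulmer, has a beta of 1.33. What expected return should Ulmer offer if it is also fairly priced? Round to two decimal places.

MRP (SML slope) = (17.39% − 11.44%) / (1.78 − 0.93) = 5.95% / 0.85 = 7.0000%
R_f (intercept) = 11.44% − 0.93 × 7.0000% = 4.9300%
E(R_Ulmer) = R_f + β × MRP = 4.9300% + 1.33 × 7.0000% = 14.24%

14.24%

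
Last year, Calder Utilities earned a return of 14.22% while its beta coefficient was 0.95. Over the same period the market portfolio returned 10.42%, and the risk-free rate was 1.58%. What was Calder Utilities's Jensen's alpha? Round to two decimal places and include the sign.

Market excess return = 10.42% − 1.58% = 8.84%
CAPM benchmark = R_f + β(R_m − R_f) = 1.58% + 0.95 × 8.84% = 9.9780%
α = actual − benchmark = 14.22% − 9.9780% = +4.24%

+4.24%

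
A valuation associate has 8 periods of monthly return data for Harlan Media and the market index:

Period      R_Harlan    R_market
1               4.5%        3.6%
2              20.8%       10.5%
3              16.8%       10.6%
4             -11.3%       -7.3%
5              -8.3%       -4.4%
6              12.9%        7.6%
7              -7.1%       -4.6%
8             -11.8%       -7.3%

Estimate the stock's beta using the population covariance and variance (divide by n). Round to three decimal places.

1.695

Mean R_i = (4.5 + 20.8 + 16.8 − 11.3 − 8.3 + 12.9 − 7.1 − 11.8) / 8 = 2.0625%
Mean R_m = (3.6 + 10.5 + 10.6 − 7.3 − 4.4 + 7.6 − 4.6 − 7.3) / 8 = 1.0875%
Σ(R_i − R̄_i)(R_m − R̄_m) = 730.5863  ⇒  Cov = 730.5863 / 8 = 91.3233
Σ(R_m − R̄_m)² = 430.9688  ⇒  Var(R_m) = 430.9688 / 8 = 53.8711
β = Cov / Var(R_m) = 91.3233 / 53.8711 = 1.6952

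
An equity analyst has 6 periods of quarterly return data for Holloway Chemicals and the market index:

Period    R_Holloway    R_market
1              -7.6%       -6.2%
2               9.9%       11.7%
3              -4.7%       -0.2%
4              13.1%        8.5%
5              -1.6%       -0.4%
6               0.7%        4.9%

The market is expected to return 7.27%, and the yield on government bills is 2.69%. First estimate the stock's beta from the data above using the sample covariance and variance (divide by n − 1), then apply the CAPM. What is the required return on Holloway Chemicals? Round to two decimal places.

Mean R_i = (-7.6 + 9.9 − 4.7 + 13.1 − 1.6 + 0.7) / 6 = 1.6333%
Mean R_m = (-6.2 + 11.7 − 0.2 + 8.5 − 0.4 + 4.9) / 6 = 3.0500%
Σ(R_i − R̄_i)(R_m − R̄_m) = 249.4200  ⇒  Cov = 249.4200 / 5 = 49.8840
Σ(R_m − R̄_m)² = 215.9750  ⇒  Var(R_m) = 215.9750 / 5 = 43.1950
β = Cov / Var(R_m) = 49.8840 / 43.1950 = 1.1549
MRP = 7.27% − 2.69% = 4.58%
E(R) = R_f + β × MRP = 2.69% + 1.1549 × 4.58% = 7.98%

7.98%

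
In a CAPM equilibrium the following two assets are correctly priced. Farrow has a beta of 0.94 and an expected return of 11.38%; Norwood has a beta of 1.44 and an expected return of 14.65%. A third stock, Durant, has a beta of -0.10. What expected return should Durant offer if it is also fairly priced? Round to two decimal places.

4.58%

MRP (SML slope) = (14.65% − 11.38%) / (1.44 − 0.94) = 3.27% / 0.50 = 6.5400%
R_f (intercept) = 11.38% − 0.94 × 6.5400% = 5.2324%
E(R_Durant) = R_f + β × MRP = 5.2324% + -0.10 × 6.5400% = 4.58%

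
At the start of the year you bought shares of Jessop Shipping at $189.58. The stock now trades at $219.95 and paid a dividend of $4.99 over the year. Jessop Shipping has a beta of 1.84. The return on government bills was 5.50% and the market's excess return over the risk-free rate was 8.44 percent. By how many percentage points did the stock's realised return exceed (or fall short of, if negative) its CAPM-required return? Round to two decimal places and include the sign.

Realised HPR = (P1 + D1 − P0) / P0 = (219.95 + 4.99 − 189.58) / 189.58 = 35.36 / 189.58 = 18.6518%
CAPM required = R_f + β·MRP = 5.50% + 1.84 × 8.44% = 21.0296%
α = realised − required = 18.6518% − 21.0296% = -2.38%

-2.38%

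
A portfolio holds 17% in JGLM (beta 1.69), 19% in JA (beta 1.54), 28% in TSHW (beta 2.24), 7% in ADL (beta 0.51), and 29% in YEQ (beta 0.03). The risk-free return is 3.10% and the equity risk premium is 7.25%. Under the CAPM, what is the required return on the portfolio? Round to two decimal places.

β_P = Σ w_i β_i = 0.17×1.69 + 0.19×1.54 + 0.28×2.24 + 0.07×0.51 + 0.29×0.03 = 1.2515
E(R_P) = R_f + β_P × MRP = 3.10% + 1.2515 × 7.25% = 12.17%

12.17%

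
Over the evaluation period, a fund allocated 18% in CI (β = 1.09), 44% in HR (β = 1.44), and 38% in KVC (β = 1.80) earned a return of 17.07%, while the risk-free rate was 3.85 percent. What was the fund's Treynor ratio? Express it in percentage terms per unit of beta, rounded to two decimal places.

8.73%

β_P = 0.18×1.09 + 0.44×1.44 + 0.38×1.80 = 1.5138
Treynor = (R_P − R_f) / β_P = (17.07% − 3.85%) / 1.5138 = 13.22% / 1.5138 = 8.73%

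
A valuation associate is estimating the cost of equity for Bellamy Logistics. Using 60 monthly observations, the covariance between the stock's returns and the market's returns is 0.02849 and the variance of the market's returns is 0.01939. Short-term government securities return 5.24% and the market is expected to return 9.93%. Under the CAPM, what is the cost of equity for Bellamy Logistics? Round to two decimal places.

12.13%

β = Cov(R_i, R_m) / Var(R_m) = 0.02849 / 0.01939 = 1.4693
MRP = 9.93% − 5.24% = 4.69%
E(R) = R_f + β × MRP = 5.24% + 1.4693 × 4.69% = 12.13%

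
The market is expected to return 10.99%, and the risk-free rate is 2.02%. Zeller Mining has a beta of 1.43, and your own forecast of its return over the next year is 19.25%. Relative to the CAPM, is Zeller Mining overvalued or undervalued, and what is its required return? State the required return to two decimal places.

Undervalued; required return 14.85%

MRP = 10.99% − 2.02% = 8.97%
Required return = R_f + β·MRP = 2.02% + 1.43 × 8.97% = 14.85%
Forecast 19.25% > required 14.85% → the stock plots above the SML → undervalued.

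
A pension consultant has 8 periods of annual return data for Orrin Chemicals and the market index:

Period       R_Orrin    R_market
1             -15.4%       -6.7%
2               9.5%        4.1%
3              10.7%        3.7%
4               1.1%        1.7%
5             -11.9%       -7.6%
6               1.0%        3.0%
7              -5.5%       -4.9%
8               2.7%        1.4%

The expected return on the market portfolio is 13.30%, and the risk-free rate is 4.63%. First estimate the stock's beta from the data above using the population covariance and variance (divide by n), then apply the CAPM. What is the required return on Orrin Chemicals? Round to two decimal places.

Mean R_i = (-15.4 + 9.5 + 10.7 + 1.1 − 11.9 + 1.0 − 5.5 + 2.7) / 8 = -0.9750%
Mean R_m = (-6.7 + 4.1 + 3.7 + 1.7 − 7.6 + 3.0 − 4.9 + 1.4) / 8 = -0.6625%
Σ(R_i − R̄_i)(R_m − R̄_m) = 302.5925  ⇒  Cov = 302.5925 / 8 = 37.8241
Σ(R_m − R̄_m)² = 167.4988  ⇒  Var(R_m) = 167.4988 / 8 = 20.9374
β = Cov / Var(R_m) = 37.8241 / 20.9374 = 1.8065
MRP = 13.30% − 4.63% = 8.67%
E(R) = R_f + β × MRP = 4.63% + 1.8065 × 8.67% = 20.29%

20.29%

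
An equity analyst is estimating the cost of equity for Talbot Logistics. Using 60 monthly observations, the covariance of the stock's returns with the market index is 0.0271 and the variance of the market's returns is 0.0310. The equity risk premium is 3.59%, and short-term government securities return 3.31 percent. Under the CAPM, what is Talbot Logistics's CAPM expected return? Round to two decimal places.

6.45%

β = Cov(R_i, R_m) / Var(R_m) = 0.0271 / 0.0310 = 0.8742
E(R) = R_f + β × MRP = 3.31% + 0.8742 × 3.59% = 6.45%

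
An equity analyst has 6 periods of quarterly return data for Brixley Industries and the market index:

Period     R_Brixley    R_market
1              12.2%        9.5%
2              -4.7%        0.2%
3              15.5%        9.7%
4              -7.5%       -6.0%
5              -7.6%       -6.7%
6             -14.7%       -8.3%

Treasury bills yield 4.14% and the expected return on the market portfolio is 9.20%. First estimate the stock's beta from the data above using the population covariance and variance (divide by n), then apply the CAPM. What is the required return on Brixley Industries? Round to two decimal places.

11.44%

Mean R_i = (12.2 − 4.7 + 15.5 − 7.5 − 7.6 − 14.7) / 6 = -1.1333%
Mean R_m = (9.5 + 0.2 + 9.7 − 6.0 − 6.7 − 8.3) / 6 = -0.2667%
Σ(R_i − R̄_i)(R_m − R̄_m) = 481.4267  ⇒  Cov = 481.4267 / 6 = 80.2378
Σ(R_m − R̄_m)² = 333.7333  ⇒  Var(R_m) = 333.7333 / 6 = 55.6222
β = Cov / Var(R_m) = 80.2378 / 55.6222 = 1.4425
MRP = 9.20% − 4.14% = 5.06%
E(R) = R_f + β × MRP = 4.14% + 1.4425 × 5.06% = 11.44%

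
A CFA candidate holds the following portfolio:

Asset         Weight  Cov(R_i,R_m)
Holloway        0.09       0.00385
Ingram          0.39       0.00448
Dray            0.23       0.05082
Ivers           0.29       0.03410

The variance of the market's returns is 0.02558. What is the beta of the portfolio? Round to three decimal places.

β_Holloway = 0.00385 / 0.02558 = 0.1505
β_Ingram = 0.00448 / 0.02558 = 0.1751
β_Dray = 0.05082 / 0.02558 = 1.9867
β_Ivers = 0.03410 / 0.02558 = 1.3331
β_P = Σ w_i β_i = 0.09×0.1505 + 0.39×0.1751 + 0.23×1.9867 + 0.29×1.3331 = 0.9254

0.925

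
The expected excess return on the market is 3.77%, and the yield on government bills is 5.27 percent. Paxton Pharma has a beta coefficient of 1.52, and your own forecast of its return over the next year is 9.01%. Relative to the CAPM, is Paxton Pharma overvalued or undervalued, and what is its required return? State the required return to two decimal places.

Required return = R_f + β·MRP = 5.27% + 1.52 × 3.77% = 11.00%
Forecast 9.01% < required 11.00% → the stock plots below the SML → overvalued.

Overvalued; required return 11.00%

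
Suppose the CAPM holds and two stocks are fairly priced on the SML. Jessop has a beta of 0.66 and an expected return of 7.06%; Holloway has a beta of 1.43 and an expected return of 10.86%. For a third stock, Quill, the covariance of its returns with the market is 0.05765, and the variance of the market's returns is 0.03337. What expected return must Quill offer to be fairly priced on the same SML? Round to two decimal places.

MRP = (10.86% − 7.06%) / (1.43 − 0.66) = 4.9351%
R_f = 7.06% − 0.66 × 4.9351% = 3.8028%
β_Quill = Cov / Var(R_m) = 0.05765 / 0.03337 = 1.7276
E(R_Quill) = R_f + β × MRP = 3.8028% + 1.7276 × 4.9351% = 12.33%

12.33%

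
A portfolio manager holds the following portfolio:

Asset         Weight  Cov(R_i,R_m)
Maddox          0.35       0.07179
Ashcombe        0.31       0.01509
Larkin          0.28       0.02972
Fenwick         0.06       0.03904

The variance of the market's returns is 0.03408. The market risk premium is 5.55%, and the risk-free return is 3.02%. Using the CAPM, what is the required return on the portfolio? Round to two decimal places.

9.61%

β_Maddox = 0.07179 / 0.03408 = 2.1065
β_Ashcombe = 0.01509 / 0.03408 = 0.4428
β_Larkin = 0.02972 / 0.03408 = 0.8721
β_Fenwick = 0.03904 / 0.03408 = 1.1455
β_P = Σ w_i β_i = 0.35×2.1065 + 0.31×0.4428 + 0.28×0.8721 + 0.06×1.1455 = 1.1875
E(R_P) = R_f + β_P × MRP = 3.02% + 1.1875 × 5.55% = 9.61%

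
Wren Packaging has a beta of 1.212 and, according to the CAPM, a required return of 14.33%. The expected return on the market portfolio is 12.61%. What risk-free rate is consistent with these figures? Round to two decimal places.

4.50%

E(R) = R_f + β(E(R_m) − R_f) = R_f(1 − β) + β·E(R_m)
14.33% = R_f × (1 − 1.212) + 1.212 × 12.61%
14.33% = R_f × -0.212 + 15.28332%
R_f = (14.33% − 15.28332%) / -0.212 = 4.50%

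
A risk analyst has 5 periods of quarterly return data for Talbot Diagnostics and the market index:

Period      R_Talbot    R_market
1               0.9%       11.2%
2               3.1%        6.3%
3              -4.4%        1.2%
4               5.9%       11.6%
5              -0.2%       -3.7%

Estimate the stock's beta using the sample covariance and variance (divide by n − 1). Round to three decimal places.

0.377

Mean R_i = (0.9 + 3.1 − 4.4 + 5.9 − 0.2) / 5 = 1.0600%
Mean R_m = (11.2 + 6.3 + 1.2 + 11.6 − 3.7) / 5 = 5.3200%
Σ(R_i − R̄_i)(R_m − R̄_m) = 65.3140  ⇒  Cov = 65.3140 / 4 = 16.3285
Σ(R_m − R̄_m)² = 173.3080  ⇒  Var(R_m) = 173.3080 / 4 = 43.3270
β = Cov / Var(R_m) = 16.3285 / 43.3270 = 0.3769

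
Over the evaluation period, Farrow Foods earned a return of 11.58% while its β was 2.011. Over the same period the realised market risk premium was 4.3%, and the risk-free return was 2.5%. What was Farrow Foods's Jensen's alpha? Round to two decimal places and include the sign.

CAPM benchmark = R_f + β(R_m − R_f) = 2.5% + 2.011 × 4.3% = 11.1473%
α = actual − benchmark = 11.58% − 11.1473% = +0.43%

+0.43%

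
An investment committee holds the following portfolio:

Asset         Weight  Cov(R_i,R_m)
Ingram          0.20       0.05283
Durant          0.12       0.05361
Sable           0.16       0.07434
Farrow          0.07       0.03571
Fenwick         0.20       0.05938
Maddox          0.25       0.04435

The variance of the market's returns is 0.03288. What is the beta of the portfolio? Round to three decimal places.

1.653

β_Ingram = 0.05283 / 0.03288 = 1.6068
β_Durant = 0.05361 / 0.03288 = 1.6305
β_Sable = 0.07434 / 0.03288 = 2.2609
β_Farrow = 0.03571 / 0.03288 = 1.0861
β_Fenwick = 0.05938 / 0.03288 = 1.8060
β_Maddox = 0.04435 / 0.03288 = 1.3488
β_P = Σ w_i β_i = 0.20×1.6068 + 0.12×1.6305 + 0.16×2.2609 + 0.07×1.0861 + 0.20×1.8060 + 0.25×1.3488 = 1.6532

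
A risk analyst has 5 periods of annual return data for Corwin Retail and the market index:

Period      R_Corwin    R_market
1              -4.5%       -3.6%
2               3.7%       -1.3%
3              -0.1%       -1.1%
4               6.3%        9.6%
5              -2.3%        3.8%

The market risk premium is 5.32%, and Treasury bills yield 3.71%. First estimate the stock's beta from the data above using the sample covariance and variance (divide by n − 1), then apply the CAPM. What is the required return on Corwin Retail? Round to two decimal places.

Mean R_i = (-4.5 + 3.7 − 0.1 + 6.3 − 2.3) / 5 = 0.6200%
Mean R_m = (-3.6 − 1.3 − 1.1 + 9.6 + 3.8) / 5 = 1.4800%
Σ(R_i − R̄_i)(R_m − R̄_m) = 58.6520  ⇒  Cov = 58.6520 / 4 = 14.6630
Σ(R_m − R̄_m)² = 111.5080  ⇒  Var(R_m) = 111.5080 / 4 = 27.8770
β = Cov / Var(R_m) = 14.6630 / 27.8770 = 0.5260
E(R) = R_f + β × MRP = 3.71% + 0.5260 × 5.32% = 6.51%

6.51%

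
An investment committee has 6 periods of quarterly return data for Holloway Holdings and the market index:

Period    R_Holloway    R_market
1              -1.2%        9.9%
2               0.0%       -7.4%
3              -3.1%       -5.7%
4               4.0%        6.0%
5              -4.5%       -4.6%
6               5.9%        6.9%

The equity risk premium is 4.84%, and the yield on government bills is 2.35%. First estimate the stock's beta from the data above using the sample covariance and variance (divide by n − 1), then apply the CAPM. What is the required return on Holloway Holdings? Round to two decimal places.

3.88%

Mean R_i = (-1.2 + 0.0 − 3.1 + 4.0 − 4.5 + 5.9) / 6 = 0.1833%
Mean R_m = (9.9 − 7.4 − 5.7 + 6.0 − 4.6 + 6.9) / 6 = 0.8500%
Σ(R_i − R̄_i)(R_m − R̄_m) = 90.2650  ⇒  Cov = 90.2650 / 5 = 18.0530
Σ(R_m − R̄_m)² = 285.6950  ⇒  Var(R_m) = 285.6950 / 5 = 57.1390
β = Cov / Var(R_m) = 18.0530 / 57.1390 = 0.3159
E(R) = R_f + β × MRP = 2.35% + 0.3159 × 4.84% = 3.88%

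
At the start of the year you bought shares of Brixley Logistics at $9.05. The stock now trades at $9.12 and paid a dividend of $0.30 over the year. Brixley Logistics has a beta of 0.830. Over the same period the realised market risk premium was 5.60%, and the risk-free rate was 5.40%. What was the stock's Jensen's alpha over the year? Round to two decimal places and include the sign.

-5.96%

Realised HPR = (P1 + D1 − P0) / P0 = (9.12 + 0.30 − 9.05) / 9.05 = 0.37 / 9.05 = 4.0884%
CAPM required = R_f + β·MRP = 5.40% + 0.830 × 5.60% = 10.04800%
α = realised − required = 4.0884% − 10.04800% = -5.96%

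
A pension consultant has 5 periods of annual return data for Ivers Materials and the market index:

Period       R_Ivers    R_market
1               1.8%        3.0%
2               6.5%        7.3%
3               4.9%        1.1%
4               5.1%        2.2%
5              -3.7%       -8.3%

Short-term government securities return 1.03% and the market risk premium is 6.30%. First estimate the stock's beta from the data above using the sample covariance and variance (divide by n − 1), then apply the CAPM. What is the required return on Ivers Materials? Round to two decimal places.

5.08%

Mean R_i = (1.8 + 6.5 + 4.9 + 5.1 − 3.7) / 5 = 2.9200%
Mean R_m = (3.0 + 7.3 + 1.1 + 2.2 − 8.3) / 5 = 1.0600%
Σ(R_i − R̄_i)(R_m − R̄_m) = 84.6940  ⇒  Cov = 84.6940 / 4 = 21.1735
Σ(R_m − R̄_m)² = 131.6120  ⇒  Var(R_m) = 131.6120 / 4 = 32.9030
β = Cov / Var(R_m) = 21.1735 / 32.9030 = 0.6435
E(R) = R_f + β × MRP = 1.03% + 0.6435 × 6.30% = 5.08%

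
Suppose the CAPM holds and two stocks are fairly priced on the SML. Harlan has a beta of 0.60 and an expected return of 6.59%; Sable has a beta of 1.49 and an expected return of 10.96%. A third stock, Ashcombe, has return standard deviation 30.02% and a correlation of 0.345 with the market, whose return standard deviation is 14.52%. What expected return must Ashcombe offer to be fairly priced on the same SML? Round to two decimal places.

MRP = (10.96% − 6.59%) / (1.49 − 0.60) = 4.9101%
R_f = 6.59% − 0.60 × 4.9101% = 3.6439%
β_Ashcombe = ρ·σ_i/σ_m = 0.345 × 30.02 / 14.52 = 0.7133
E(R_Ashcombe) = R_f + β × MRP = 3.6439% + 0.7133 × 4.9101% = 7.15%

7.15%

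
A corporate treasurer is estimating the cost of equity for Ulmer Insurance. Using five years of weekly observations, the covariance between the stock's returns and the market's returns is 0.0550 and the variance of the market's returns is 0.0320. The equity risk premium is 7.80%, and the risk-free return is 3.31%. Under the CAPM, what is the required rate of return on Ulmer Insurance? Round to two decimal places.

16.72%

β = Cov(R_i, R_m) / Var(R_m) = 0.0550 / 0.0320 = 1.7188
E(R) = R_f + β × MRP = 3.31% + 1.7188 × 7.80% = 16.72%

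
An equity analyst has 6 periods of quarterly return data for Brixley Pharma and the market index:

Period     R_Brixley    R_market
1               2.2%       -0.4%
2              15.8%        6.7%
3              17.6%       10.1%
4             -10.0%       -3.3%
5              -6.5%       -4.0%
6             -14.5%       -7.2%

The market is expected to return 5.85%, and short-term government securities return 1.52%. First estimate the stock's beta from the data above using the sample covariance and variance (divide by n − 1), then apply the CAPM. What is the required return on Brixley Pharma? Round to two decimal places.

10.07%

Mean R_i = (2.2 + 15.8 + 17.6 − 10.0 − 6.5 − 14.5) / 6 = 0.7667%
Mean R_m = (-0.4 + 6.7 + 10.1 − 3.3 − 4.0 − 7.2) / 6 = 0.3167%
Σ(R_i − R̄_i)(R_m − R̄_m) = 444.6833  ⇒  Cov = 444.6833 / 5 = 88.9367
Σ(R_m − R̄_m)² = 225.1883  ⇒  Var(R_m) = 225.1883 / 5 = 45.0377
β = Cov / Var(R_m) = 88.9367 / 45.0377 = 1.9747
MRP = 5.85% − 1.52% = 4.33%
E(R) = R_f + β × MRP = 1.52% + 1.9747 × 4.33% = 10.07%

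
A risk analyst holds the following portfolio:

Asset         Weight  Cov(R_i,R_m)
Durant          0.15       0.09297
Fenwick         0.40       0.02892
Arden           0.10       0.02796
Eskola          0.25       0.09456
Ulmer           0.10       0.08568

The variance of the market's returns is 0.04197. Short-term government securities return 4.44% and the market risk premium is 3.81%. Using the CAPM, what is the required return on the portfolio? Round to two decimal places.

β_Durant = 0.09297 / 0.04197 = 2.2152
β_Fenwick = 0.02892 / 0.04197 = 0.6891
β_Arden = 0.02796 / 0.04197 = 0.6662
β_Eskola = 0.09456 / 0.04197 = 2.2530
β_Ulmer = 0.08568 / 0.04197 = 2.0415
β_P = Σ w_i β_i = 0.15×2.2152 + 0.40×0.6891 + 0.10×0.6662 + 0.25×2.2530 + 0.10×2.0415 = 1.4419
E(R_P) = R_f + β_P × MRP = 4.44% + 1.4419 × 3.81% = 9.93%

9.93%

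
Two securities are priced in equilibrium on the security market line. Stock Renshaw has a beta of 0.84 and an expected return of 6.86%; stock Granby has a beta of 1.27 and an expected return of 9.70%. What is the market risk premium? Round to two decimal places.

Both satisfy E(R) = R_f + β·MRP, so the slope of the SML is
MRP = (9.70% − 6.86%) / (1.27 − 0.84) = 2.84% / 0.43 = 6.6047%

6.60%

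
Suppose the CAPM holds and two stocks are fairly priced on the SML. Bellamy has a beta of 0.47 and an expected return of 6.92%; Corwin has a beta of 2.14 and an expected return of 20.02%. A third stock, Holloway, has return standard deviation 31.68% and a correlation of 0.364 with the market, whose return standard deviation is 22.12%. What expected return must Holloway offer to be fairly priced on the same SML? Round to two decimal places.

MRP = (20.02% − 6.92%) / (2.14 − 0.47) = 7.8443%
R_f = 6.92% − 0.47 × 7.8443% = 3.2332%
β_Holloway = ρ·σ_i/σ_m = 0.364 × 31.68 / 22.12 = 0.5213
E(R_Holloway) = R_f + β × MRP = 3.2332% + 0.5213 × 7.8443% = 7.32%

7.32%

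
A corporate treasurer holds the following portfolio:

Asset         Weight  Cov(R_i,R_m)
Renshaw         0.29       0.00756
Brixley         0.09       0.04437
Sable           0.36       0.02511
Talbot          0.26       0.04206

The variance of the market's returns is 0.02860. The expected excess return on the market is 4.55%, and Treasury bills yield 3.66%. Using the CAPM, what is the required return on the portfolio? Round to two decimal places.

β_Renshaw = 0.00756 / 0.02860 = 0.2643
β_Brixley = 0.04437 / 0.02860 = 1.5514
β_Sable = 0.02511 / 0.02860 = 0.8780
β_Talbot = 0.04206 / 0.02860 = 1.4706
β_P = Σ w_i β_i = 0.29×0.2643 + 0.09×1.5514 + 0.36×0.8780 + 0.26×1.4706 = 0.9147
E(R_P) = R_f + β_P × MRP = 3.66% + 0.9147 × 4.55% = 7.82%

7.82%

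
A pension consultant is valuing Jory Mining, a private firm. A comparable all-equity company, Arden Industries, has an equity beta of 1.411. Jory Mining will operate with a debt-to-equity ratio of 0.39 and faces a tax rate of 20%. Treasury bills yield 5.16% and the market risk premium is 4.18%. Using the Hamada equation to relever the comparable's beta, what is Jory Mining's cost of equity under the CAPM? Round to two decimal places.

12.90%

β_L = β_U × [1 + (1 − t)(D/E)] = 1.411 × [1 + (1 − 0.20) × 0.39]
    = 1.411 × [1 + 0.80 × 0.39] = 1.411 × 1.3120 = 1.8512
E(R) = R_f + β_L × MRP = 5.16% + 1.8512 × 4.18% = 12.90%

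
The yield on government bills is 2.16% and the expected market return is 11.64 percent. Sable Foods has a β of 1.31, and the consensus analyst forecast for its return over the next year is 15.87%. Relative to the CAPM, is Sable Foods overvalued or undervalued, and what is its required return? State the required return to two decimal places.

MRP = 11.64% − 2.16% = 9.48%
Required return = R_f + β·MRP = 2.16% + 1.31 × 9.48% = 14.58%
Forecast 15.87% > required 14.58% → the stock plots above the SML → undervalued.

Undervalued; required return 14.58%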